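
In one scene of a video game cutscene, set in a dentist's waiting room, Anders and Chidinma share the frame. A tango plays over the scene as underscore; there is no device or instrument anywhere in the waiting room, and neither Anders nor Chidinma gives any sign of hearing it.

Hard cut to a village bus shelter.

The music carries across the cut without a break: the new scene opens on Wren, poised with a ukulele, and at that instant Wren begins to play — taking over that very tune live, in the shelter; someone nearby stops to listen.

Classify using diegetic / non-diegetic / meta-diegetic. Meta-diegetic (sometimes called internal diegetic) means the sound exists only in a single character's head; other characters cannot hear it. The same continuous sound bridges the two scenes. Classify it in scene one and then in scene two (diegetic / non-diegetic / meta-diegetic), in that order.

Scene one: there's no in-world source anywhere and no character hears it — underscore for the audience only → non-diegetic.
Scene two: from the moment Wren starts playing, the tune is being performed on a ukulele inside the story world and another character hears it → diegetic.

non-diegetic, diegetic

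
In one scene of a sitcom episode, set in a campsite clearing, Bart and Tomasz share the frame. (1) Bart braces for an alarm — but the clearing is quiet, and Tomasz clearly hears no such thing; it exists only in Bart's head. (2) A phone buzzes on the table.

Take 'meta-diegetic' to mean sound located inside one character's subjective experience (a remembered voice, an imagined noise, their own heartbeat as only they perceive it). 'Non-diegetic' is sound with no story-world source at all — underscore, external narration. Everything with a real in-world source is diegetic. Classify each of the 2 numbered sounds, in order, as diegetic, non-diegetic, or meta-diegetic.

Sound (1): Bart alone 'hears' it — an imagined sound, not present in the space, so meta-diegetic.
Sound (2): an in-world source (a phone); characters could hear it, so diegetic.

meta-diegetic, diegetic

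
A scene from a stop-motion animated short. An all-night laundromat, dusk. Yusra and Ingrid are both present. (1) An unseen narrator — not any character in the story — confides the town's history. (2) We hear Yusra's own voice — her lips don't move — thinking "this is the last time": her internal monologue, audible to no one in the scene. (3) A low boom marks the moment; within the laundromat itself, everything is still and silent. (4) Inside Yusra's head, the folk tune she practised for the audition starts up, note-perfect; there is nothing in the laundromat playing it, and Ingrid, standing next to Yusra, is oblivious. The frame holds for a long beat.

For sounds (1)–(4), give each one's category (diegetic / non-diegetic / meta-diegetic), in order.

Sound (1): external voice-over — not a character, not heard by anyone in the scene, so non-diegetic.
(2) is meta-diegetic: it's Yusra's unspoken thought, heard only by the audience via her subjectivity.
(3) nothing in the scene produces it; it's an accent added for the audience → non-diegetic.
Sound (4): the music is a memory playing inside Yusra's mind alone; no real-world source, Ingrid can't hear it, so meta-diegetic.

non-diegetic, meta-diegetic, non-diegetic, meta-diegetic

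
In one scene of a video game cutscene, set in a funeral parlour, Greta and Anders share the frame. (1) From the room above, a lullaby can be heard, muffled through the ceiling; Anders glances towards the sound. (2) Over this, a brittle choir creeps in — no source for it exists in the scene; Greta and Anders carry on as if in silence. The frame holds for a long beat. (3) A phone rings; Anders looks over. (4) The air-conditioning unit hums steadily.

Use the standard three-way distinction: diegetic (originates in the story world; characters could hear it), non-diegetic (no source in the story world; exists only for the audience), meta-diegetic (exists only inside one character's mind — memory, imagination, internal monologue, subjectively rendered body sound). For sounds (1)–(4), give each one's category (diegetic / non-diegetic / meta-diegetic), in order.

diegetic, non-diegetic, diegetic, diegetic

Sound (1): it's coming from the room above — a location within the story world — and Anders reacts, so diegetic.
Sound (2): score with no on-screen or off-screen source; it exists for the audience alone, so non-diegetic.
(3) a phone is a real object/event in the scene's world → diegetic.
(4) the air-conditioning unit is part of the location's real environment → diegetic.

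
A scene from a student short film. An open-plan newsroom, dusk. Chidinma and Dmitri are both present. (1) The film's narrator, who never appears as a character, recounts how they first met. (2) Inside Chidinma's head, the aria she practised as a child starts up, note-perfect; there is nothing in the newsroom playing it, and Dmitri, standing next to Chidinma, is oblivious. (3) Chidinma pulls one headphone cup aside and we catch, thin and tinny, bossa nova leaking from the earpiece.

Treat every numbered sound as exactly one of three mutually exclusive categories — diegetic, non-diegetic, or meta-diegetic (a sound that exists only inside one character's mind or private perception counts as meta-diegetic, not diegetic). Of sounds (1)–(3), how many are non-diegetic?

Sound (1): commentary laid over the scene from outside the fiction, so non-diegetic.
Sound (2): remembered music, private to Chidinma — Dmitri is oblivious because it isn't in the room, so meta-diegetic.
(3) is diegetic: it's leaking from a physical pair of headphones in the scene.
Non-diegetic: (1) — that's 1.

1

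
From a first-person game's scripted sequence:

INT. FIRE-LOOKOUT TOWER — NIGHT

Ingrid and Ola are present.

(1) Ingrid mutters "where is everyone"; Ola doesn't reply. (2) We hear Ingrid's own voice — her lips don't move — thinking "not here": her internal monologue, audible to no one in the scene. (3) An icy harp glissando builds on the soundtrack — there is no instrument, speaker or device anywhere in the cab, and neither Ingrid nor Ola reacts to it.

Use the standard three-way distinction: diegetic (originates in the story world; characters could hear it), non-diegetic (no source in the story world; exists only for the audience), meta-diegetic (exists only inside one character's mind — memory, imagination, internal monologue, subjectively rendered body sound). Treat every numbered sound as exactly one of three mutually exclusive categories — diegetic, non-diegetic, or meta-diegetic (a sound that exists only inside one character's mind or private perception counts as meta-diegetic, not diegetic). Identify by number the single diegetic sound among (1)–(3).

Sound (1): Ingrid is a character speaking aloud in the scene, so diegetic.
Sound (2): Ingrid's thought-voice: a private mental sound no other character can hear, so meta-diegetic.
(3) is non-diegetic: score with no on-screen or off-screen source; it exists for the audience alone.
Only (1) is diegetic.

1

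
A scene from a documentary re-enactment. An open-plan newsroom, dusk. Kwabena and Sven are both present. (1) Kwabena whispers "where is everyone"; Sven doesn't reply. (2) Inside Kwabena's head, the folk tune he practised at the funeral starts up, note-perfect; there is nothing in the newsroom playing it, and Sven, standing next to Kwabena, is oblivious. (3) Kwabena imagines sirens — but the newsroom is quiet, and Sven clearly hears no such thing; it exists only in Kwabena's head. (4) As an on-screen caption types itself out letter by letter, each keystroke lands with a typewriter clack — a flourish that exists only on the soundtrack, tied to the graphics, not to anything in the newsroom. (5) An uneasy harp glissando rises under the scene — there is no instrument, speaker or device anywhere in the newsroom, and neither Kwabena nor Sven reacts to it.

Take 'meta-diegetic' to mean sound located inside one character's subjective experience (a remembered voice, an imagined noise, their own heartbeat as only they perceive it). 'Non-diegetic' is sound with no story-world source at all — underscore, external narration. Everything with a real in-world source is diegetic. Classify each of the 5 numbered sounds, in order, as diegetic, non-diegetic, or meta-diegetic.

Sound (1): Kwabena is a character speaking aloud in the scene, so diegetic.
Sound (2): it lives in Kwabena's subjectivity, not in the newsroom, so meta-diegetic.
(3) is meta-diegetic: the sound is imagined by Kwabena; nothing in the story world is producing it and Sven can't hear it.
Sound (4): it accompanies on-screen graphics, not anything inside the story world, so non-diegetic.
Sound (5): it has no source in the story world and no character can hear it — it's underscore, so non-diegetic.

diegetic, meta-diegetic, meta-diegetic, non-diegetic, non-diegetic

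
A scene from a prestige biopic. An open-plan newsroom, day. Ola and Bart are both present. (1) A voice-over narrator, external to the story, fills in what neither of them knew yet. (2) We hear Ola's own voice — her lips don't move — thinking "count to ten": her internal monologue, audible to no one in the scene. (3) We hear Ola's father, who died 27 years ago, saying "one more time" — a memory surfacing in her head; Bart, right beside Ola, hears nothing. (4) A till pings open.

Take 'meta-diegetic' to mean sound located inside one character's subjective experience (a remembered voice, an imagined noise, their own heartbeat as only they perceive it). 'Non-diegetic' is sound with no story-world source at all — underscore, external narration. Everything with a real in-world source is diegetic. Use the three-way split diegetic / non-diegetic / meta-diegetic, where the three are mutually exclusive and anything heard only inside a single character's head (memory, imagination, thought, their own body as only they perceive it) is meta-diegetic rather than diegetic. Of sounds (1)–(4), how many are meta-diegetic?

2

(1) is non-diegetic: external voice-over — not a character, not heard by anyone in the scene.
(2) internal monologue — inside Ola's mind, not spoken into the scene → meta-diegetic.
(3) is meta-diegetic: it's Ola's recollection rendered as sound; the other character can't hear it.
Sound (4): an in-world source (a till); characters could hear it, so diegetic.
So 2 of the 4 are meta-diegetic: (2), (3).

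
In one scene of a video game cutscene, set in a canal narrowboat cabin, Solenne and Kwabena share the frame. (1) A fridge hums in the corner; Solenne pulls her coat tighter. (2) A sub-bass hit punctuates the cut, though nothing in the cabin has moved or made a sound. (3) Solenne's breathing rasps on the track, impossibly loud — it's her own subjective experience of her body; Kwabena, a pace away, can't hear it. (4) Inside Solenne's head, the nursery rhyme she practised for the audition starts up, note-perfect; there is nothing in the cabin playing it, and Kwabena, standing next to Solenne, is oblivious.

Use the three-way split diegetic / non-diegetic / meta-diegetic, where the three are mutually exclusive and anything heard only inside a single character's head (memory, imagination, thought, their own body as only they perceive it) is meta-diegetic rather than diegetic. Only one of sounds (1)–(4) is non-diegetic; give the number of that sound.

2

Sound (1): it's the actual ambient sound of the location, so diegetic.
(2) nothing in the scene produces it; it's an accent added for the audience → non-diegetic.
Sound (3): a subjective body sound — Solenne's private perception, inaudible to Kwabena, so meta-diegetic.
(4) it lives in Solenne's subjectivity, not in the cabin → meta-diegetic.
Only (2) is non-diegetic.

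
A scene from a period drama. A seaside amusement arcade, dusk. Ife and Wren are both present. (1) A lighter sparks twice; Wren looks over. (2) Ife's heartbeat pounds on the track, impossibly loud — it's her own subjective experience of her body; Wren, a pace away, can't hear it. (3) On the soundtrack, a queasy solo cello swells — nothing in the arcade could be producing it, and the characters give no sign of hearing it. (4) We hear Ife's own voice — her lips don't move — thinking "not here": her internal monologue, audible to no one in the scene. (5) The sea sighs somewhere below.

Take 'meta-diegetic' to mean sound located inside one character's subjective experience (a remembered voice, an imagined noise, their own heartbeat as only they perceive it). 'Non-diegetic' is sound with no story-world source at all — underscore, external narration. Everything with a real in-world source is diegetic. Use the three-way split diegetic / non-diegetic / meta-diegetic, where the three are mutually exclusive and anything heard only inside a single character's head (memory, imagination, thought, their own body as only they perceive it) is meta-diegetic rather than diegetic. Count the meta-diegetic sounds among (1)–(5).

2

(1) is diegetic: an in-world source (a lighter); characters could hear it.
(2) is meta-diegetic: point-of-audition from inside Ife's body; not a sound in the room.
Sound (3): nothing in the arcade produces it and the characters don't hear it — pure soundtrack, so non-diegetic.
(4) is meta-diegetic: internal monologue — inside Ife's mind, not spoken into the scene.
(5) it's the actual ambient sound of the location → diegetic.
Meta-diegetic: (2), (4) — that's 2.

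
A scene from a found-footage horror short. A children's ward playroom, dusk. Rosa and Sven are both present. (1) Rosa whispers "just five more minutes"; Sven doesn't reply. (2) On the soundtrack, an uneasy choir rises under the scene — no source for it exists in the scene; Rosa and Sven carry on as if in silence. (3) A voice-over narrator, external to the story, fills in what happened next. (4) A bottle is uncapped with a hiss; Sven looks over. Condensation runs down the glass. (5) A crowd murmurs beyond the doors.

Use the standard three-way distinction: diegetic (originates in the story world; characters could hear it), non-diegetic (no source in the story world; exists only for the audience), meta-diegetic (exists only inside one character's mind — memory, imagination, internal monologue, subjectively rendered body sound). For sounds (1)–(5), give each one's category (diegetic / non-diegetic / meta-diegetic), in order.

diegetic, non-diegetic, non-diegetic, diegetic, diegetic

Sound (1): spoken by a character present in the story world, so diegetic.
(2) is non-diegetic: nothing in the playroom produces it and the characters don't hear it — pure soundtrack.
Sound (3): the narrator exists outside the story world, addressing only the audience, so non-diegetic.
(4) is diegetic: a bottle is a real object/event in the scene's world.
(5) is diegetic: a crowd is part of the location's real environment.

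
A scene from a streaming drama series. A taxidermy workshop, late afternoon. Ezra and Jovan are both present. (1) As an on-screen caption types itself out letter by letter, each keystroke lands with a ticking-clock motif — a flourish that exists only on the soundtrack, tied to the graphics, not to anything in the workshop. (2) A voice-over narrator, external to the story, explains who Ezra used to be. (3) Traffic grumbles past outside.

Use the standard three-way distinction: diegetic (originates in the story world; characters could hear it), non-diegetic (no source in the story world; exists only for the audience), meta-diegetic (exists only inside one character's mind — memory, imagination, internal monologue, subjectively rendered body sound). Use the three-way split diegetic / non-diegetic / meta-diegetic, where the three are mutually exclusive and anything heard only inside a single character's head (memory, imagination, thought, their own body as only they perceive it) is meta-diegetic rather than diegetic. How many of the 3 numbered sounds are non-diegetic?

2

(1) is non-diegetic: the caption isn't part of the story world, so neither is the sound tied to it.
(2) is non-diegetic: commentary laid over the scene from outside the fiction.
(3) is diegetic: traffic is part of the location's real environment.
Non-diegetic: (1), (2) — that's 2.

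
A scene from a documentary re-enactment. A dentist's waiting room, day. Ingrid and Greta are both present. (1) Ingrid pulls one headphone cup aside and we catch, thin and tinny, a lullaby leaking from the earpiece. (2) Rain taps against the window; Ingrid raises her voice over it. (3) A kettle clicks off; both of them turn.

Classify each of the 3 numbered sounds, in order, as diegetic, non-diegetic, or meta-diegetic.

(1) is diegetic: the earpiece is a real device on Ingrid's head — source music.
(2) is diegetic: ambient/room sound belonging to the story's physical space.
(3) a kettle is a real object/event in the scene's world → diegetic.

diegetic, diegetic, diegetic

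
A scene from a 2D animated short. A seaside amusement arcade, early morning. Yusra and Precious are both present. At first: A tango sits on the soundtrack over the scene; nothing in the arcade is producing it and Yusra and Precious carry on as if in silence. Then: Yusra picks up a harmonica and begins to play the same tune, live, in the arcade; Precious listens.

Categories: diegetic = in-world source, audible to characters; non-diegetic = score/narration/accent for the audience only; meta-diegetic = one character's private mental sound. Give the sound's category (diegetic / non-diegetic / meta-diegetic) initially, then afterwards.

non-diegetic, diegetic

Initially: no in-world source exists and no character can hear it — underscore → non-diegetic.
Afterwards: a harmonica is now a real source in the story world and the characters hear it → diegetic.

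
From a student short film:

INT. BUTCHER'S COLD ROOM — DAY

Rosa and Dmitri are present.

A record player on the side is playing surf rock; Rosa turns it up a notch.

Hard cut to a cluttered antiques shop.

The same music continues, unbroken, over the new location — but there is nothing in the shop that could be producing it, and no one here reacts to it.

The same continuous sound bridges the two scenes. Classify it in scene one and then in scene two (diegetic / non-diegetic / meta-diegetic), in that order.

diegetic, non-diegetic

Scene one: a record player is an on-screen source and Rosa reacts to it → diegetic.
Scene two: there is no source in the shop and no one hears it — it's now underscore → non-diegetic.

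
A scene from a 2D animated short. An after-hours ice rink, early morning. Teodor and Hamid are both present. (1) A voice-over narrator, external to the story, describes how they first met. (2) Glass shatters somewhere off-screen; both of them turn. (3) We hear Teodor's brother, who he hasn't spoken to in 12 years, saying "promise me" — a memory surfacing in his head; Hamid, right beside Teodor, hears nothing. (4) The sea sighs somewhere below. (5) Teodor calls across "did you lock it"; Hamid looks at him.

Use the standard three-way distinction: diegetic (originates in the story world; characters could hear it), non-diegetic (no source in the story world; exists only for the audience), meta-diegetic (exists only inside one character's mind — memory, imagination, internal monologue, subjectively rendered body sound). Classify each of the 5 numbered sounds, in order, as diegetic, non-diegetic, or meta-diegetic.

non-diegetic, diegetic, meta-diegetic, diegetic, diegetic

(1) is non-diegetic: external voice-over — not a character, not heard by anyone in the scene.
(2) an in-world source (glass); characters could hear it → diegetic.
Sound (3): a remembered line, private to Teodor — not present in the room, not audible to Hamid, so meta-diegetic.
Sound (4): the sea is part of the location's real environment, so diegetic.
(5) is diegetic: Teodor is a character speaking aloud in the scene.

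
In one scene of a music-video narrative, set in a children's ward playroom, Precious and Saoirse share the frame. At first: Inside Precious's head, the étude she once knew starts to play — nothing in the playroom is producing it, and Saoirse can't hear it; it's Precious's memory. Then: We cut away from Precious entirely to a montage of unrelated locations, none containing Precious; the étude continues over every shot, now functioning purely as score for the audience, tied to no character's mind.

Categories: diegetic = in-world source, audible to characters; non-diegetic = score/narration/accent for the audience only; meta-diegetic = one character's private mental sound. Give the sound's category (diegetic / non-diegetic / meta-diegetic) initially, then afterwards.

meta-diegetic, non-diegetic

Initially: the music lives inside Precious's mind alone; Saoirse can't hear it → meta-diegetic.
Afterwards: once it plays over shots Precious isn't in, detached from any character's subjectivity, it's conventional underscore → non-diegetic.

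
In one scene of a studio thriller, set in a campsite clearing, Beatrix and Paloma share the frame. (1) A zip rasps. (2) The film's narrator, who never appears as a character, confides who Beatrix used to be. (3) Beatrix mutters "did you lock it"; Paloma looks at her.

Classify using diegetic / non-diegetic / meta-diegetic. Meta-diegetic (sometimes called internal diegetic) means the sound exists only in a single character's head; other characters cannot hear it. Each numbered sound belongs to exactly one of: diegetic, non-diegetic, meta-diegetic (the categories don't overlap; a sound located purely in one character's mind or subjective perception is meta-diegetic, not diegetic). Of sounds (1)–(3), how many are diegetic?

Sound (1): a zip is a real object/event in the scene's world, so diegetic.
(2) external voice-over — not a character, not heard by anyone in the scene → non-diegetic.
Sound (3): spoken by a character present in the story world, so diegetic.
Diegetic: (1), (3) — that's 2.

2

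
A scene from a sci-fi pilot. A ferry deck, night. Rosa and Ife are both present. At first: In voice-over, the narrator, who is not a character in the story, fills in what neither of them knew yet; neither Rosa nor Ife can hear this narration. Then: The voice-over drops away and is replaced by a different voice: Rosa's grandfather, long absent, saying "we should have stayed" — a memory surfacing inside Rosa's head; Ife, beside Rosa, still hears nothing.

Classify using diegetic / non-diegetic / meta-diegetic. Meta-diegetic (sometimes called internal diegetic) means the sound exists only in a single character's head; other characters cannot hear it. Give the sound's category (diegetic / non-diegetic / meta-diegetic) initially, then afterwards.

Initially: the external narrator addresses only the audience — outside the story world → non-diegetic.
Afterwards: the replacement voice is a memory inside Rosa's mind specifically → meta-diegetic.

non-diegetic, meta-diegetic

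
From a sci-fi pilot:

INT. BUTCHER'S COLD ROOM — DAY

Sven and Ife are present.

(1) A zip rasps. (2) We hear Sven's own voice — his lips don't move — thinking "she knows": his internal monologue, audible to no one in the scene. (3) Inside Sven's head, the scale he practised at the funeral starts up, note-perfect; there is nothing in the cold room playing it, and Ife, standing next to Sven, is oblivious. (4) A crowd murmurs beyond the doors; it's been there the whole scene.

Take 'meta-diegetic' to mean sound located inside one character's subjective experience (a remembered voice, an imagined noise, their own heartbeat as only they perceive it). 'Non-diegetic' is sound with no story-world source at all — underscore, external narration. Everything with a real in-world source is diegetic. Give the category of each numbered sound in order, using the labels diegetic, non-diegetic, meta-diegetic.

diegetic, meta-diegetic, meta-diegetic, diegetic

(1) is diegetic: a zip is a real object/event in the scene's world.
Sound (2): internal monologue — inside Sven's mind, not spoken into the scene, so meta-diegetic.
(3) is meta-diegetic: the music is a memory playing inside Sven's mind alone; no real-world source, Ife can't hear it.
(4) is diegetic: it's the actual ambient sound of the location.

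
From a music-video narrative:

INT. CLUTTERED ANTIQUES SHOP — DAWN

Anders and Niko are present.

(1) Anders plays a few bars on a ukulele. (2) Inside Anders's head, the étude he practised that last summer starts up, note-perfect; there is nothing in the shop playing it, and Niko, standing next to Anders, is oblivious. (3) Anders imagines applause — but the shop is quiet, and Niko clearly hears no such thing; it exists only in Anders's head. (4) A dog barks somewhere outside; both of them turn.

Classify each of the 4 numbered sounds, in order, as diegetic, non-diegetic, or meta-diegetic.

diegetic, meta-diegetic, meta-diegetic, diegetic

(1) Anders is producing the music live, in the story world → diegetic.
(2) is meta-diegetic: remembered music, private to Anders — Niko is oblivious because it isn't in the room.
Sound (3): subjective to Anders: the shop is silent and Niko hears nothing, so meta-diegetic.
Sound (4): a dog is a real object/event in the scene's world, so diegetic.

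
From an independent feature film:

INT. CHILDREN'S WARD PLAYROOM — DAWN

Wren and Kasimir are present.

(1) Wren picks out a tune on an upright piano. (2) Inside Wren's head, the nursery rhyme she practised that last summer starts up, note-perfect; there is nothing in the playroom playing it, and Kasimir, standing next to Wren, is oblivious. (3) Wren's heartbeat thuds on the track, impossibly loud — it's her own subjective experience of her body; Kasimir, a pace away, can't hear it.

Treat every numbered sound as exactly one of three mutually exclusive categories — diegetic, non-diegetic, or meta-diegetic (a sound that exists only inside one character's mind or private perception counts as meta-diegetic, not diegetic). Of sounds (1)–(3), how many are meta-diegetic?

(1) Wren is producing the music live, in the story world → diegetic.
(2) is meta-diegetic: it lives in Wren's subjectivity, not in the playroom.
Sound (3): a subjective body sound — Wren's private perception, inaudible to Kasimir, so meta-diegetic.
Meta-diegetic: (2), (3) — that's 2.

2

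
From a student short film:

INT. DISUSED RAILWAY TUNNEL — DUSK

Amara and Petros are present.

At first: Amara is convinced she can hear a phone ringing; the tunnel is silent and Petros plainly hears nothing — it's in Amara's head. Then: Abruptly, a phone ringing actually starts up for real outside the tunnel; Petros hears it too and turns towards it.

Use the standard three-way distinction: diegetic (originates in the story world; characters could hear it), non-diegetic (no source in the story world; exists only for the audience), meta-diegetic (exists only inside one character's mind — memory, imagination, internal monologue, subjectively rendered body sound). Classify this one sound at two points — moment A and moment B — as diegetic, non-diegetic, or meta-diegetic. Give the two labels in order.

Moment A: only Amara 'hears' it — imagined, in her mind → meta-diegetic.
Moment B: now there's a real external source and Petros hears it too — in the story world → diegetic.

meta-diegetic, diegetic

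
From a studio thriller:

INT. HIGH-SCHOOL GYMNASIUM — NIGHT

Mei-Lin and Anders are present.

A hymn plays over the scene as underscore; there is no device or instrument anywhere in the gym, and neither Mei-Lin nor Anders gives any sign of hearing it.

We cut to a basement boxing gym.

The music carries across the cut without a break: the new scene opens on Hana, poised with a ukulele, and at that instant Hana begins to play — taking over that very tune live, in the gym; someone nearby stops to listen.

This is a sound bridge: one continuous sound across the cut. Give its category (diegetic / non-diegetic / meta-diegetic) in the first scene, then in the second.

non-diegetic, diegetic

Scene one: there's no in-world source anywhere and no character hears it — underscore for the audience only → non-diegetic.
Scene two: from the moment Hana starts playing, the tune is being performed on a ukulele inside the story world and another character hears it → diegetic.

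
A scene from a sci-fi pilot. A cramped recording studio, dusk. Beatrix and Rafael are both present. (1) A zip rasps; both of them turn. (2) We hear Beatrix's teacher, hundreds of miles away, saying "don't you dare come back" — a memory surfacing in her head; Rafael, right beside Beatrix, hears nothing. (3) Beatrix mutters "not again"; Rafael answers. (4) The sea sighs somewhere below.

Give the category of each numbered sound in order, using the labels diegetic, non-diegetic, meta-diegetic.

Sound (1): the sound comes from a zip physically present in the location, so diegetic.
Sound (2): a remembered line, private to Beatrix — not present in the room, not audible to Rafael, so meta-diegetic.
(3) Beatrix is a character speaking aloud in the scene → diegetic.
Sound (4): the sea is part of the location's real environment, so diegetic.

diegetic, meta-diegetic, diegetic, diegetic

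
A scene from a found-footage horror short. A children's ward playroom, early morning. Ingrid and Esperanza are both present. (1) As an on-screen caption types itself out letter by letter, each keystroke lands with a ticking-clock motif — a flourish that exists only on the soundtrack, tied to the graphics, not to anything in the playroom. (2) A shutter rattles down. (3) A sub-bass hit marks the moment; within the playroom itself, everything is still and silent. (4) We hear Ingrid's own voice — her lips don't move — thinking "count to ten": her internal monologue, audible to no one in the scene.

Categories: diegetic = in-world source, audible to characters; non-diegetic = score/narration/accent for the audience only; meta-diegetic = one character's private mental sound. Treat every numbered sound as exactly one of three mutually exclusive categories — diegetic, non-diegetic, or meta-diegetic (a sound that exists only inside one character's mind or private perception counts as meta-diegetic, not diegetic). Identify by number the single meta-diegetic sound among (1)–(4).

4

(1) is non-diegetic: the caption isn't part of the story world, so neither is the sound tied to it.
(2) an in-world source (a shutter); characters could hear it → diegetic.
(3) is non-diegetic: nothing in the scene produces it; it's an accent added for the audience.
(4) Ingrid's thought-voice: a private mental sound no other character can hear → meta-diegetic.
Only (4) is meta-diegetic.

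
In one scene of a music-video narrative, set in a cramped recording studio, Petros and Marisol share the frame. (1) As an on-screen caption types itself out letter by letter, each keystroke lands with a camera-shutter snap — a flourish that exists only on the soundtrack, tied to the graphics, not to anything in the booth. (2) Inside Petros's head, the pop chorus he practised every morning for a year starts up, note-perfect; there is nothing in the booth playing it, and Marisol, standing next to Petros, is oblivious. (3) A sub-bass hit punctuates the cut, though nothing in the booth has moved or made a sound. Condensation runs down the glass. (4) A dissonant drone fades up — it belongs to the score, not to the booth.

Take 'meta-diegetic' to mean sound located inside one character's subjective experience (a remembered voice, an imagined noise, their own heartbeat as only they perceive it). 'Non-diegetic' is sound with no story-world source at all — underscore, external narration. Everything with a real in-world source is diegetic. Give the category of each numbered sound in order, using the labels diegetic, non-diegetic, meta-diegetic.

(1) is non-diegetic: it accompanies on-screen graphics, not anything inside the story world.
(2) the music is a memory playing inside Petros's mind alone; no real-world source, Marisol can't hear it → meta-diegetic.
(3) it's a sound-design accent with no in-world source; no one in the scene can hear it → non-diegetic.
(4) it has no source in the story world and no character can hear it — it's underscore → non-diegetic.

non-diegetic, meta-diegetic, non-diegetic, non-diegetic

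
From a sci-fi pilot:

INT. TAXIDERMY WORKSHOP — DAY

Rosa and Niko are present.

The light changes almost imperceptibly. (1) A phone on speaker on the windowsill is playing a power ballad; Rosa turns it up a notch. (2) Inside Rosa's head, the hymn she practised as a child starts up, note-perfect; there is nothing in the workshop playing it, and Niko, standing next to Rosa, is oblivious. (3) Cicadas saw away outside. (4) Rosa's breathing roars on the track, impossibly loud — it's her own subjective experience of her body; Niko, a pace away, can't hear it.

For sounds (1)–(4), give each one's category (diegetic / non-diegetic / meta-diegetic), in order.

diegetic, meta-diegetic, diegetic, meta-diegetic

(1) is diegetic: source music from a phone on speaker, which exists in the story world.
Sound (2): remembered music, private to Rosa — Niko is oblivious because it isn't in the room, so meta-diegetic.
(3) is diegetic: cicadas is part of the location's real environment.
(4) a subjective body sound — Rosa's private perception, inaudible to Niko → meta-diegetic.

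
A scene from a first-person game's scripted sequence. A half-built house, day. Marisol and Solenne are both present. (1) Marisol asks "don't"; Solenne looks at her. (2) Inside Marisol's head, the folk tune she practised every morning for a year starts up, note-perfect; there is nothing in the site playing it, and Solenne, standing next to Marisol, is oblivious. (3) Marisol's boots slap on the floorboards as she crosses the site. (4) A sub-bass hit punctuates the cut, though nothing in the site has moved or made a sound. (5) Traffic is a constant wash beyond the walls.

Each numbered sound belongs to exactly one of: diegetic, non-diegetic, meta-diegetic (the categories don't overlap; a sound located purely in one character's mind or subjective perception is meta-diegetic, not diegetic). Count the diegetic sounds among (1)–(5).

(1) is diegetic: spoken by a character present in the story world.
(2) the music is a memory playing inside Marisol's mind alone; no real-world source, Solenne can't hear it → meta-diegetic.
Sound (3): it's the physical sound of Marisol moving in the space, so diegetic.
Sound (4): nothing in the scene produces it; it's an accent added for the audience, so non-diegetic.
(5) traffic is part of the location's real environment → diegetic.
So 3 of the 5 are diegetic: (1), (3), (5).

3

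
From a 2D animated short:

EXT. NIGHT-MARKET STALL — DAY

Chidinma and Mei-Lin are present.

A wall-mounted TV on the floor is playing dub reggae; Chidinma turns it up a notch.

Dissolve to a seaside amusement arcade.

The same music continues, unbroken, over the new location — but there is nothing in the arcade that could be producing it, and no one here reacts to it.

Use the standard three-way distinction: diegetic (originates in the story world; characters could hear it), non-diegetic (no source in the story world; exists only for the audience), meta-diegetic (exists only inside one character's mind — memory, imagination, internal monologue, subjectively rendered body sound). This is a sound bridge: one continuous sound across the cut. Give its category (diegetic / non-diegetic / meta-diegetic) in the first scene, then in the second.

Scene one: a wall-mounted TV is an on-screen source and Chidinma reacts to it → diegetic.
Scene two: there is no source in the arcade and no one hears it — it's now underscore → non-diegetic.

diegetic, non-diegetic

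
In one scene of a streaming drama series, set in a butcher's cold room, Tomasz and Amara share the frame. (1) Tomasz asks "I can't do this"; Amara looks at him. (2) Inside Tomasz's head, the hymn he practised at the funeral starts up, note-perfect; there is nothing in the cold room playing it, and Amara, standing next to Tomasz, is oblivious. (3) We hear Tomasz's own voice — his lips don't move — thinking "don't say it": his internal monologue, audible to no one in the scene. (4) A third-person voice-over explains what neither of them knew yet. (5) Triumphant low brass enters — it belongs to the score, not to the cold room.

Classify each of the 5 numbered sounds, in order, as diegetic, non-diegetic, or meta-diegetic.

diegetic, meta-diegetic, meta-diegetic, non-diegetic, non-diegetic

(1) spoken by a character present in the story world → diegetic.
(2) is meta-diegetic: it lives in Tomasz's subjectivity, not in the cold room.
(3) is meta-diegetic: internal monologue — inside Tomasz's mind, not spoken into the scene.
(4) is non-diegetic: the narrator exists outside the story world, addressing only the audience.
Sound (5): nothing in the cold room produces it and the characters don't hear it — pure soundtrack, so non-diegetic.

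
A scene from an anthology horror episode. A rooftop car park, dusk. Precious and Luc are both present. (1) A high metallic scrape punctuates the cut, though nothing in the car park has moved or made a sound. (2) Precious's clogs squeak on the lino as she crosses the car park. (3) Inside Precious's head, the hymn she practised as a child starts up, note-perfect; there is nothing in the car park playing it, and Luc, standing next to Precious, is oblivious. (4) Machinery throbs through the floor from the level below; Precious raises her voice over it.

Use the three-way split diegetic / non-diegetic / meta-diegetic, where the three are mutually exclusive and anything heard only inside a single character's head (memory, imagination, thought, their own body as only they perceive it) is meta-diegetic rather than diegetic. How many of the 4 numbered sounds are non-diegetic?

1

Sound (1): an editorial stinger — it belongs to the cut, not the story world, so non-diegetic.
Sound (2): Precious's footsteps are produced in the story world, so diegetic.
(3) it lives in Precious's subjectivity, not in the car park → meta-diegetic.
(4) it's the actual ambient sound of the location → diegetic.
Non-diegetic: (1) — that's 1.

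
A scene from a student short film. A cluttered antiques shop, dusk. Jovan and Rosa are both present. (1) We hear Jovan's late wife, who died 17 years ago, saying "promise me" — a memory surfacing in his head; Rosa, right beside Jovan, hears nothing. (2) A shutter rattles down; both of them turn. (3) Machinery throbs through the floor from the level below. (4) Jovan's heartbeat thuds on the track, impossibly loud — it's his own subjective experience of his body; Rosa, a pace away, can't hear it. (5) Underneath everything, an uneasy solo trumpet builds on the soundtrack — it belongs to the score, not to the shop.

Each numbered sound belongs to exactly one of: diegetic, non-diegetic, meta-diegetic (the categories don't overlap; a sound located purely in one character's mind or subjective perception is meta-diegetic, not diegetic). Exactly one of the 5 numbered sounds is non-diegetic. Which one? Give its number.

(1) the voice is a memory playing only inside Jovan's mind; Rosa can't hear it → meta-diegetic.
(2) a shutter is a real object/event in the scene's world → diegetic.
(3) is diegetic: ambient/room sound belonging to the story's physical space.
Sound (4): a subjective body sound — Jovan's private perception, inaudible to Rosa, so meta-diegetic.
Sound (5): nothing in the shop produces it and the characters don't hear it — pure soundtrack, so non-diegetic.
Only (5) is non-diegetic.

5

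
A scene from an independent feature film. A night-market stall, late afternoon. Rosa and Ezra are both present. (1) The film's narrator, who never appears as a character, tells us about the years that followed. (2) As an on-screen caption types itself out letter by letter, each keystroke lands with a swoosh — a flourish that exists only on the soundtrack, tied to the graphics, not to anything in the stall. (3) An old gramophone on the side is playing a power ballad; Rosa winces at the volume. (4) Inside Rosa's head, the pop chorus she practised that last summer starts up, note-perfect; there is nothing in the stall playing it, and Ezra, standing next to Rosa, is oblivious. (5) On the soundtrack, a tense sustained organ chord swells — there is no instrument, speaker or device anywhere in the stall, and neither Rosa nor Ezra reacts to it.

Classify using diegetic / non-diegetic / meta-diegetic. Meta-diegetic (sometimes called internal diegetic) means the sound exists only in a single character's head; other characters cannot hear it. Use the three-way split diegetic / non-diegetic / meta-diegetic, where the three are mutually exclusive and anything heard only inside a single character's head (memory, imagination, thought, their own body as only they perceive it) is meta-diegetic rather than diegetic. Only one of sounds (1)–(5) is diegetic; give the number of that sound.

3

(1) commentary laid over the scene from outside the fiction → non-diegetic.
Sound (2): sound married to a title/caption — outside the diegesis by definition, so non-diegetic.
(3) is diegetic: source music from an old gramophone, which exists in the story world.
(4) is meta-diegetic: remembered music, private to Rosa — Ezra is oblivious because it isn't in the room.
(5) is non-diegetic: score with no on-screen or off-screen source; it exists for the audience alone.
Only (3) is diegetic.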